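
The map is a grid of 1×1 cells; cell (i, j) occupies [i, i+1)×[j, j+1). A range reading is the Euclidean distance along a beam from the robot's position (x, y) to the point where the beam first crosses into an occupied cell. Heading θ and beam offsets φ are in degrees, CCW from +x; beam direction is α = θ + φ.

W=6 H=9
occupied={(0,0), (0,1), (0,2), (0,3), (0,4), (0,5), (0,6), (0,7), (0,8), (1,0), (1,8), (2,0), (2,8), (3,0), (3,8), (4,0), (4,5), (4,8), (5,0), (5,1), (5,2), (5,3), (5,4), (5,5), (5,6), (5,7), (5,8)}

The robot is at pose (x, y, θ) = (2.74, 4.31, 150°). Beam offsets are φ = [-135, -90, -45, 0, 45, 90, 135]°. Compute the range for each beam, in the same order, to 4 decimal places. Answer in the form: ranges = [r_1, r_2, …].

beam 1: φ=-135°, α=15°
  cosα=0.9659 sinα=0.2588 | (2,4) | tMaxX 0.2692 tMaxY 2.6660 | tΔX 1.0353 tΔY 3.8637
    t=0.2692 [x] (3,4)
    t=1.3044 [x] (4,4)
    t=2.3397 [x] (5,4) — stop
  → r_1 = 2.3397
beam 2: φ=-90°, α=60°
  cosα=0.5000 sinα=0.8660 | (2,4) | tMaxX 0.5200 tMaxY 0.7967 | tΔX 2.0000 tΔY 1.1547
    t=0.5200 [x] (3,4)
    t=0.7967 [y] (3,5)
    t=1.9514 [y] (3,6)
    t=2.5200 [x] (4,6)
    t=3.1061 [y] (4,7)
    t=4.2608 [y] (4,8) — stop
  → r_2 = 4.2608
beam 3: φ=-45°, α=105°
  cosα=-0.2588 sinα=0.9659 | (2,4) | tMaxX 2.8591 tMaxY 0.7143 | tΔX 3.8637 tΔY 1.0353
    t=0.7143 [y] (2,5)
    t=1.7496 [y] (2,6)
    t=2.7849 [y] (2,7)
    t=2.8591 [x] (1,7)
    t=3.8202 [y] (1,8) — stop
  → r_3 = 3.8202
beam 4: φ=0°, α=150°
  cosα=-0.8660 sinα=0.5000 | (2,4) | tMaxX 0.8545 tMaxY 1.3800 | tΔX 1.1547 tΔY 2.0000
    t=0.8545 [x] (1,4)
    t=1.3800 [y] (1,5)
    t=2.0092 [x] (0,5) — stop
  → r_4 = 2.0092
beam 5: φ=45°, α=195°
  cosα=-0.9659 sinα=-0.2588 | (2,4) | tMaxX 0.7661 tMaxY 1.1977 | tΔX 1.0353 tΔY 3.8637
    t=0.7661 [x] (1,4)
    t=1.1977 [y] (1,3)
    t=1.8014 [x] (0,3) — stop
  → r_5 = 1.8014
beam 6: φ=90°, α=240°
  cosα=-0.5000 sinα=-0.8660 | (2,4) | tMaxX 1.4800 tMaxY 0.3580 | tΔX 2.0000 tΔY 1.1547
    t=0.3580 [y] (2,3)
    t=1.4800 [x] (1,3)
    t=1.5127 [y] (1,2)
    t=2.6674 [y] (1,1)
    t=3.4800 [x] (0,1) — stop
  → r_6 = 3.4800
beam 7: φ=135°, α=285°
  cosα=0.2588 sinα=-0.9659 | (2,4) | tMaxX 1.0046 tMaxY 0.3209 | tΔX 3.8637 tΔY 1.0353
    t=0.3209 [y] (2,3)
    t=1.0046 [x] (3,3)
    t=1.3562 [y] (3,2)
    t=2.3915 [y] (3,1)
    t=3.4268 [y] (3,0) — stop
  → r_7 = 3.4268

ranges = [2.3397, 4.2608, 3.8202, 2.0092, 1.8014, 3.4800, 3.4268]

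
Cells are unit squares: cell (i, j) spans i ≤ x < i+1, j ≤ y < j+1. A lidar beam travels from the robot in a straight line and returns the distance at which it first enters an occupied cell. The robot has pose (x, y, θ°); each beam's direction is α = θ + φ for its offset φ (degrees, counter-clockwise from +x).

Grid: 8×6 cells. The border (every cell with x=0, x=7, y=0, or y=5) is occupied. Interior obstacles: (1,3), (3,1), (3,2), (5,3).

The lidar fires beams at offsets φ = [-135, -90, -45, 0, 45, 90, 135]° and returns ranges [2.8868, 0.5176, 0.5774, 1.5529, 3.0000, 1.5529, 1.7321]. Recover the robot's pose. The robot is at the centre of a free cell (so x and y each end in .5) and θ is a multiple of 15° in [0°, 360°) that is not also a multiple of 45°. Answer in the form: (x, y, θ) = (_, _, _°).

The pose lattice has 20·16 = 320 candidates. Test each by forward raycasting.
  (5.5, 1.5, 210°): beam 1 = 1.5529 ≠ 2.8868 ✗
  (6.5, 3.5, 300°): beam 1 = 0.5176 ≠ 2.8868 ✗
  (4.5, 2.5, 285°): beam 1 = 0.5774 ≠ 2.8868 ✗
  …
  (3.5, 3.5, 345°): r_1=2.8868, r_2=0.5176, r_3=0.5774, r_4=1.5529, r_5=3.0000, r_6=1.5529, r_7=1.7321 — all match ✓
Only this pose fits every beam.

(x, y, θ) = (3.5, 3.5, 345°)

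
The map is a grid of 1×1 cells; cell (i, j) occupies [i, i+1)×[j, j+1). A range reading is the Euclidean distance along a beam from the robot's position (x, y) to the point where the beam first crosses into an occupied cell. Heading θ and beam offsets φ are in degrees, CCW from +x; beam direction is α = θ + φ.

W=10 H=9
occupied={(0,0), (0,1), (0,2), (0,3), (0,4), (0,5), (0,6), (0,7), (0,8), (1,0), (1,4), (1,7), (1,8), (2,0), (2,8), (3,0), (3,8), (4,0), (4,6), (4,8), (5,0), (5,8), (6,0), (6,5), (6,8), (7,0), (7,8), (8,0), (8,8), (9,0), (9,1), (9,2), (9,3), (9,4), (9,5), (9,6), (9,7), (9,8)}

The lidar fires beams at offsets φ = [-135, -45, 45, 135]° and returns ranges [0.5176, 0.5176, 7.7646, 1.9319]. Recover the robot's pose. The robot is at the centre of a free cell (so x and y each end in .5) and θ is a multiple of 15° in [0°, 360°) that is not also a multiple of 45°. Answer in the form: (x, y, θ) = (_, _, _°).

Enumerate (i+0.5, j+0.5, θ) over the 52 free cells and 16 admissible headings. For each, cast all 4 beams and compare to the given ranges.
  (6.5, 4.5, 150°): beam 1 = 2.5882 ≠ 0.5176 ✗
  (5.5, 1.5, 165°): beam 1 = 4.0415 ≠ 0.5176 ✗
  (6.5, 6.5, 240°): beam 1 = 1.5529 ≠ 0.5176 ✗
  (7.5, 3.5, 330°): beam 1 = 6.7293 ≠ 0.5176 ✗
  (5.5, 2.5, 120°): beam 1 = 3.6235 ≠ 0.5176 ✗
  …
  (1.5, 1.5, 330°): r_1=0.5176, r_2=0.5176, r_3=7.7646, r_4=1.9319 — all match ✓
Unique over the lattice → pose = (1.5, 1.5, 330°).

(x, y, θ) = (1.5, 1.5, 330°)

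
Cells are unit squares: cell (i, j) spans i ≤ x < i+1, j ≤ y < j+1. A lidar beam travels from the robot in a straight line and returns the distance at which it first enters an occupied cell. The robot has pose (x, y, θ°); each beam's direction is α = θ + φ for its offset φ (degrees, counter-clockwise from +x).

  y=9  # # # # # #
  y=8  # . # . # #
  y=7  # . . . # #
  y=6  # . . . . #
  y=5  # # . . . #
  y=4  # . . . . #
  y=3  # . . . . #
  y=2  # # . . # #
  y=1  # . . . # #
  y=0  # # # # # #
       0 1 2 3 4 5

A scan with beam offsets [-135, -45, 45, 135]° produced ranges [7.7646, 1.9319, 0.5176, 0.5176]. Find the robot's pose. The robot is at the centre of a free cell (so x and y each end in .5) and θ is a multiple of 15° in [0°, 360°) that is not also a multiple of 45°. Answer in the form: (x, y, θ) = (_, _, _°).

(x, y, θ) = (3.5, 1.5, 240°)

The pose lattice has 25·16 = 400 candidates. Test each by forward raycasting.
  (3.5, 1.5, 15°): beam 1 = 0.5774 ≠ 7.7646 ✗
  (3.5, 4.5, 15°): beam 1 = 4.0415 ≠ 7.7646 ✗
  (3.5, 4.5, 105°): beam 1 = 1.7321 ≠ 7.7646 ✗
  …
  (3.5, 1.5, 240°): r_1=7.7646, r_2=1.9319, r_3=0.5176, r_4=0.5176 — all match ✓
No second candidate reproduces the full scan.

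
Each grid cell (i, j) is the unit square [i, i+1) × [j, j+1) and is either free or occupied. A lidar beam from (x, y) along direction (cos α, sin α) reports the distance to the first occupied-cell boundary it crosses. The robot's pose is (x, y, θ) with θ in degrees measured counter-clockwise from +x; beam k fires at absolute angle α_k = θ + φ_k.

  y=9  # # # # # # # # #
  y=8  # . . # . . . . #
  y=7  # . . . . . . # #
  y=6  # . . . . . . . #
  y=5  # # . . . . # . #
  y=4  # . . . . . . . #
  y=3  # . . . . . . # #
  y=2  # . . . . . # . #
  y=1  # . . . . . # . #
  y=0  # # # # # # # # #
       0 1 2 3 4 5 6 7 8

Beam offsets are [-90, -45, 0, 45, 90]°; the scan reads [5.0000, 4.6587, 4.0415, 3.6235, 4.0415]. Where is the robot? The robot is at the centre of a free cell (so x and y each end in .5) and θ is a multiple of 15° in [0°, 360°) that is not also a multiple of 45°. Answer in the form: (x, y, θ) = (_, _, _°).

Candidates: 49 free-cell centres × 16 headings = 784 poses. Raycast each; keep the one whose scan matches to 4 dp.
  (7.5, 2.5, 150°): beam 1 = 0.5774 ≠ 5.0000 ✗
  (4.5, 5.5, 255°): beam 1 = 3.6235 ≠ 5.0000 ✗
  (5.5, 8.5, 240°): beam 1 = 1.0000 ≠ 5.0000 ✗
  (7.5, 4.5, 300°): beam 1 = 7.0000 ≠ 5.0000 ✗
  …
  (3.5, 5.5, 30°): r_1=5.0000, r_2=4.6587, r_3=4.0415, r_4=3.6235, r_5=4.0415 — all match ✓
Only this pose fits every beam.

(x, y, θ) = (3.5, 5.5, 30°)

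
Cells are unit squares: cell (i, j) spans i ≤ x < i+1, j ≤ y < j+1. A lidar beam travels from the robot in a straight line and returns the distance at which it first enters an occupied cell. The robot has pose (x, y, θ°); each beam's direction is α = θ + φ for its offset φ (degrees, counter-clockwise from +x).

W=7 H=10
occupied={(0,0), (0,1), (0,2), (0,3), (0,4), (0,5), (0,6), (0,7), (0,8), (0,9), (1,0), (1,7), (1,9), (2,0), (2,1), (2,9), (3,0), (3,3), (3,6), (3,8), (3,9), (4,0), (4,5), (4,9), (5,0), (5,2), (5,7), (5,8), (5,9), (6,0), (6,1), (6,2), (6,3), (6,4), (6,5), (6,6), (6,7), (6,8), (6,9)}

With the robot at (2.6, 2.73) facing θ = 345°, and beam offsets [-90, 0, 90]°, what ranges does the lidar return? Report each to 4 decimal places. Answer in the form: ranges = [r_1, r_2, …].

beam 1: φ=-90°, α=255°
  dir = (cos 255°, sin 255°) = (-0.2588, -0.9659); from cell (2,2)
  next x-line at t=2.3182, next y-line at t=0.7558; Δt_x=3.8637, Δt_y=1.0353
    y: enter (2,1) at t=0.7558 ← occupied
  → r_1 = 0.7558
beam 2: φ=0°, α=345°
  dir = (cos 345°, sin 345°) = (0.9659, -0.2588); from cell (2,2)
  next x-line at t=0.4141, next y-line at t=2.8205; Δt_x=1.0353, Δt_y=3.8637
    x: enter (3,2) at t=0.4141
    x: enter (4,2) at t=1.4494
    x: enter (5,2) at t=2.4847 ← occupied
  → r_2 = 2.4847
beam 3: φ=90°, α=75°
  dir = (cos 75°, sin 75°) = (0.2588, 0.9659); from cell (2,2)
  next x-line at t=1.5455, next y-line at t=0.2795; Δt_x=3.8637, Δt_y=1.0353
    y: enter (2,3) at t=0.2795
    y: enter (2,4) at t=1.3148
    x: enter (3,4) at t=1.5455
    y: enter (3,5) at t=2.3501
    y: enter (3,6) at t=3.3854 ← occupied
  → r_3 = 3.3854

ranges = [0.7558, 2.4847, 3.3854]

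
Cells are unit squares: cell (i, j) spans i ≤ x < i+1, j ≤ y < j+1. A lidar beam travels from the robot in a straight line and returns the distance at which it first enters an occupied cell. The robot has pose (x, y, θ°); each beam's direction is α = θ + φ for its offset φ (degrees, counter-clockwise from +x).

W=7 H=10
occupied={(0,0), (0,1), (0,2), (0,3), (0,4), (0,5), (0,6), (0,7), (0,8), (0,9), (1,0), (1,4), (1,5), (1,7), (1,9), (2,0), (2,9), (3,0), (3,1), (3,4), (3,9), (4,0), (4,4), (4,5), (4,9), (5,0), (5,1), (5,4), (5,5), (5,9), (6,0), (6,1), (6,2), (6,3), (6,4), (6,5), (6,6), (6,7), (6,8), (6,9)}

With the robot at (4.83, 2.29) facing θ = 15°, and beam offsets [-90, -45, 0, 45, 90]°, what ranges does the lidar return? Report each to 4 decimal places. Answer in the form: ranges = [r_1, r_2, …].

ranges = [0.6568, 0.5800, 1.2113, 1.9745, 1.7703]

beam 1: φ=-90°, α=285°
  cosα=0.2588 sinα=-0.9659 | (4,2) | tMaxX 0.6568 tMaxY 0.3002 | tΔX 3.8637 tΔY 1.0353
    t=0.3002 [y] (4,1)
    t=0.6568 [x] (5,1) — stop
  → r_1 = 0.6568
beam 2: φ=-45°, α=330°
  cosα=0.8660 sinα=-0.5000 | (4,2) | tMaxX 0.1963 tMaxY 0.5800 | tΔX 1.1547 tΔY 2.0000
    t=0.1963 [x] (5,2)
    t=0.5800 [y] (5,1) — stop
  → r_2 = 0.5800
beam 3: φ=0°, α=15°
  cosα=0.9659 sinα=0.2588 | (4,2) | tMaxX 0.1760 tMaxY 2.7432 | tΔX 1.0353 tΔY 3.8637
    t=0.1760 [x] (5,2)
    t=1.2113 [x] (6,2) — stop
  → r_3 = 1.2113
beam 4: φ=45°, α=60°
  cosα=0.5000 sinα=0.8660 | (4,2) | tMaxX 0.3400 tMaxY 0.8198 | tΔX 2.0000 tΔY 1.1547
    t=0.3400 [x] (5,2)
    t=0.8198 [y] (5,3)
    t=1.9745 [y] (5,4) — stop
  → r_4 = 1.9745
beam 5: φ=90°, α=105°
  cosα=-0.2588 sinα=0.9659 | (4,2) | tMaxX 3.2069 tMaxY 0.7350 | tΔX 3.8637 tΔY 1.0353
    t=0.7350 [y] (4,3)
    t=1.7703 [y] (4,4) — stop
  → r_5 = 1.7703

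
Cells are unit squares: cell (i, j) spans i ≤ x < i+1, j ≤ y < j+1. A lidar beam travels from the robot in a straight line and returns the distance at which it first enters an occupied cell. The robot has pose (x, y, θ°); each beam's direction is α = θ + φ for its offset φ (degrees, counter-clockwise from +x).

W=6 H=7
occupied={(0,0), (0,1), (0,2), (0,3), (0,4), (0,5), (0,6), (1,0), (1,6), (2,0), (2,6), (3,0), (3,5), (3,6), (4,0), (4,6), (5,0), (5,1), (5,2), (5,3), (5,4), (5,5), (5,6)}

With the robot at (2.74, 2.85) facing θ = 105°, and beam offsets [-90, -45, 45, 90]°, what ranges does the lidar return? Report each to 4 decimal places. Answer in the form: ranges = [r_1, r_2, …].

beam 1: φ=-90°, α=15°
  dir = (cos 15°, sin 15°) = (0.9659, 0.2588); from cell (2,2)
  next x-line at t=0.2692, next y-line at t=0.5796; Δt_x=1.0353, Δt_y=3.8637
    x: enter (3,2) at t=0.2692
    y: enter (3,3) at t=0.5796
    x: enter (4,3) at t=1.3044
    x: enter (5,3) at t=2.3397 ← occupied
  → r_1 = 2.3397
beam 2: φ=-45°, α=60°
  dir = (cos 60°, sin 60°) = (0.5000, 0.8660); from cell (2,2)
  next x-line at t=0.5200, next y-line at t=0.1732; Δt_x=2.0000, Δt_y=1.1547
    y: enter (2,3) at t=0.1732
    x: enter (3,3) at t=0.5200
    y: enter (3,4) at t=1.3279
    y: enter (3,5) at t=2.4826 ← occupied
  → r_2 = 2.4826
beam 3: φ=45°, α=150°
  dir = (cos 150°, sin 150°) = (-0.8660, 0.5000); from cell (2,2)
  next x-line at t=0.8545, next y-line at t=0.3000; Δt_x=1.1547, Δt_y=2.0000
    y: enter (2,3) at t=0.3000
    x: enter (1,3) at t=0.8545
    x: enter (0,3) at t=2.0092 ← occupied
  → r_3 = 2.0092
beam 4: φ=90°, α=195°
  dir = (cos 195°, sin 195°) = (-0.9659, -0.2588); from cell (2,2)
  next x-line at t=0.7661, next y-line at t=3.2841; Δt_x=1.0353, Δt_y=3.8637
    x: enter (1,2) at t=0.7661
    x: enter (0,2) at t=1.8014 ← occupied
  → r_4 = 1.8014

ranges = [2.3397, 2.4826, 2.0092, 1.8014]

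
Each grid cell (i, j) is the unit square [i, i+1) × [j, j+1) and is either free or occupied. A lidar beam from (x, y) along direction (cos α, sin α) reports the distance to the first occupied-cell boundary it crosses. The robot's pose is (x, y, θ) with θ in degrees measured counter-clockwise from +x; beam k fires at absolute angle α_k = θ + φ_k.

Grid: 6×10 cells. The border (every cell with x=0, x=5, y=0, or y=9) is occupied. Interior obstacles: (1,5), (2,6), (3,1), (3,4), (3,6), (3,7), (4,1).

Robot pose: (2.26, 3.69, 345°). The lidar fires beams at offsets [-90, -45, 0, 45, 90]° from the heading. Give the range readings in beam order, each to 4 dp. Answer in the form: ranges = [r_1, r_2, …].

beam 1: φ=-90°, α=255°
  dir = (cos 255°, sin 255°) = (-0.2588, -0.9659); from cell (2,3)
  next x-line at t=1.0046, next y-line at t=0.7143; Δt_x=3.8637, Δt_y=1.0353
    y: enter (2,2) at t=0.7143
    x: enter (1,2) at t=1.0046
    y: enter (1,1) at t=1.7496
    y: enter (1,0) at t=2.7849 ← occupied
  → r_1 = 2.7849
beam 2: φ=-45°, α=300°
  dir = (cos 300°, sin 300°) = (0.5000, -0.8660); from cell (2,3)
  next x-line at t=1.4800, next y-line at t=0.7967; Δt_x=2.0000, Δt_y=1.1547
    y: enter (2,2) at t=0.7967
    x: enter (3,2) at t=1.4800
    y: enter (3,1) at t=1.9514 ← occupied
  → r_2 = 1.9514
beam 3: φ=0°, α=345°
  dir = (cos 345°, sin 345°) = (0.9659, -0.2588); from cell (2,3)
  next x-line at t=0.7661, next y-line at t=2.6660; Δt_x=1.0353, Δt_y=3.8637
    x: enter (3,3) at t=0.7661
    x: enter (4,3) at t=1.8014
    y: enter (4,2) at t=2.6660
    x: enter (5,2) at t=2.8367 ← occupied
  → r_3 = 2.8367
beam 4: φ=45°, α=30°
  dir = (cos 30°, sin 30°) = (0.8660, 0.5000); from cell (2,3)
  next x-line at t=0.8545, next y-line at t=0.6200; Δt_x=1.1547, Δt_y=2.0000
    y: enter (2,4) at t=0.6200
    x: enter (3,4) at t=0.8545 ← occupied
  → r_4 = 0.8545
beam 5: φ=90°, α=75°
  dir = (cos 75°, sin 75°) = (0.2588, 0.9659); from cell (2,3)
  next x-line at t=2.8591, next y-line at t=0.3209; Δt_x=3.8637, Δt_y=1.0353
    y: enter (2,4) at t=0.3209
    y: enter (2,5) at t=1.3562
    y: enter (2,6) at t=2.3915 ← occupied
  → r_5 = 2.3915

ranges = [2.7849, 1.9514, 2.8367, 0.8545, 2.3915]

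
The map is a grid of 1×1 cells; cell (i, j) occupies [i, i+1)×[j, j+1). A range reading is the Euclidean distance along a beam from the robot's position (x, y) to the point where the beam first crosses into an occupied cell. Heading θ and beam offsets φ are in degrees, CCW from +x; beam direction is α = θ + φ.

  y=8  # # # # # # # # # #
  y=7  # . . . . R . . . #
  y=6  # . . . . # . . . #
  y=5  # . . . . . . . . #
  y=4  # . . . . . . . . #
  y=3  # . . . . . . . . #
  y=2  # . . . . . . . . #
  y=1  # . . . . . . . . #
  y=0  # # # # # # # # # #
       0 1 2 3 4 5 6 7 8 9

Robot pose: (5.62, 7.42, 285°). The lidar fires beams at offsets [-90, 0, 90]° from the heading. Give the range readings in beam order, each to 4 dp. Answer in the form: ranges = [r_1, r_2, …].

beam 1: φ=-90°, α=195°
  d=(-0.9659,-0.2588)  start (5,7)  tX=0.6419 tY=1.6228  stride 1/|dx|=1.0353 1/|dy|=3.8637
    cross x-line → (4,7), t=0.6419
    cross y-line → (4,6), t=1.6228
    cross x-line → (3,6), t=1.6771
    cross x-line → (2,6), t=2.7124
    cross x-line → (1,6), t=3.7477
    cross x-line → (0,6), t=4.7830 (wall)
  → r_1 = 4.7830
beam 2: φ=0°, α=285°
  d=(0.2588,-0.9659)  start (5,7)  tX=1.4682 tY=0.4348  stride 1/|dx|=3.8637 1/|dy|=1.0353
    cross y-line → (5,6), t=0.4348 (wall)
  → r_2 = 0.4348
beam 3: φ=90°, α=15°
  d=(0.9659,0.2588)  start (5,7)  tX=0.3934 tY=2.2409  stride 1/|dx|=1.0353 1/|dy|=3.8637
    cross x-line → (6,7), t=0.3934
    cross x-line → (7,7), t=1.4287
    cross y-line → (7,8), t=2.2409 (wall)
  → r_3 = 2.2409

ranges = [4.7830, 0.4348, 2.2409]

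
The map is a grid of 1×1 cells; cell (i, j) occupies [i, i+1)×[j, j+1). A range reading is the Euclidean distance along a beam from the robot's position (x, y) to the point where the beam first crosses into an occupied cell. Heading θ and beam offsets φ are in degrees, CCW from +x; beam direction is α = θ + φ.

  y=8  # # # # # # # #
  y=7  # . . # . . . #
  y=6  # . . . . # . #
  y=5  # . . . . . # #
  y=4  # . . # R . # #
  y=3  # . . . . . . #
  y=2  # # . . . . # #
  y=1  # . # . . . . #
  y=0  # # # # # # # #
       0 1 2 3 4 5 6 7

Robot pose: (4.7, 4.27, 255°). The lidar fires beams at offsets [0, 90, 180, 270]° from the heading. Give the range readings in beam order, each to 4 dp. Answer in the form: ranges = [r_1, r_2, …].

ranges = [3.3854, 2.3811, 1.7910, 0.7247]

beam 1: φ=0°, α=255°
  dir = (cos 255°, sin 255°) = (-0.2588, -0.9659); from cell (4,4)
  next x-line at t=2.7046, next y-line at t=0.2795; Δt_x=3.8637, Δt_y=1.0353
    y: enter (4,3) at t=0.2795
    y: enter (4,2) at t=1.3148
    y: enter (4,1) at t=2.3501
    x: enter (3,1) at t=2.7046
    y: enter (3,0) at t=3.3854 ← occupied
  → r_1 = 3.3854
beam 2: φ=90°, α=345°
  dir = (cos 345°, sin 345°) = (0.9659, -0.2588); from cell (4,4)
  next x-line at t=0.3106, next y-line at t=1.0432; Δt_x=1.0353, Δt_y=3.8637
    x: enter (5,4) at t=0.3106
    y: enter (5,3) at t=1.0432
    x: enter (6,3) at t=1.3459
    x: enter (7,3) at t=2.3811 ← occupied
  → r_2 = 2.3811
beam 3: φ=180°, α=75°
  dir = (cos 75°, sin 75°) = (0.2588, 0.9659); from cell (4,4)
  next x-line at t=1.1591, next y-line at t=0.7558; Δt_x=3.8637, Δt_y=1.0353
    y: enter (4,5) at t=0.7558
    x: enter (5,5) at t=1.1591
    y: enter (5,6) at t=1.7910 ← occupied
  → r_3 = 1.7910
beam 4: φ=270°, α=165°
  dir = (cos 165°, sin 165°) = (-0.9659, 0.2588); from cell (4,4)
  next x-line at t=0.7247, next y-line at t=2.8205; Δt_x=1.0353, Δt_y=3.8637
    x: enter (3,4) at t=0.7247 ← occupied
  → r_4 = 0.7247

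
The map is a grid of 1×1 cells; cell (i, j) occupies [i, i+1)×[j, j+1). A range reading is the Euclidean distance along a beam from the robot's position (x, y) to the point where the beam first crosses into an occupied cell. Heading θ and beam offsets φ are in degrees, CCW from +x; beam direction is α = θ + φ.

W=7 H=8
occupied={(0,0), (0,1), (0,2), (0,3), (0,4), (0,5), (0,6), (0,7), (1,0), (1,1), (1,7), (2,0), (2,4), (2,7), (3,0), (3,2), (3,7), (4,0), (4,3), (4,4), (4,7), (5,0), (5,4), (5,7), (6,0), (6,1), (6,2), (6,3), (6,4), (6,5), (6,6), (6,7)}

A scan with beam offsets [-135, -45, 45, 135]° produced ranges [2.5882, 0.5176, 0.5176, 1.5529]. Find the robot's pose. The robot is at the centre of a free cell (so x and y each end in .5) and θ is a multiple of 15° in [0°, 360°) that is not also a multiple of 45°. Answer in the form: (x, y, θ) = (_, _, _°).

(x, y, θ) = (5.5, 5.5, 330°)

Enumerate (i+0.5, j+0.5, θ) over the 24 free cells and 16 admissible headings. For each, cast all 4 beams and compare to the given ranges.
  (5.5, 3.5, 240°): beam 1 = 0.5176 ≠ 2.5882 ✗
  (4.5, 2.5, 345°): beam 1 = 0.5774 ≠ 2.5882 ✗
  (2.5, 6.5, 255°): beam 1 = 0.5774 ≠ 2.5882 ✗
  …
  (5.5, 5.5, 330°): r_1=2.5882, r_2=0.5176, r_3=0.5176, r_4=1.5529 — all match ✓
No second candidate reproduces the full scan.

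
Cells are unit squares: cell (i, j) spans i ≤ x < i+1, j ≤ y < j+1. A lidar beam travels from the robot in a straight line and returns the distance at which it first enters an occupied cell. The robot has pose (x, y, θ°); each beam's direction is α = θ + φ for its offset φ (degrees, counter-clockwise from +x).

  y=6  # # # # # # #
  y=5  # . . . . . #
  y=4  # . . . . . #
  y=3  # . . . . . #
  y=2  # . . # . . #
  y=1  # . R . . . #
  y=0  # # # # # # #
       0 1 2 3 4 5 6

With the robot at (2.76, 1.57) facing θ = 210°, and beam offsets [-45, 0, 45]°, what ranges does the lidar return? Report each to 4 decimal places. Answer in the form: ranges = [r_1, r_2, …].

beam 1: φ=-45°, α=165°
  cosα=-0.9659 sinα=0.2588 | (2,1) | tMaxX 0.7868 tMaxY 1.6614 | tΔX 1.0353 tΔY 3.8637
    t=0.7868 [x] (1,1)
    t=1.6614 [y] (1,2)
    t=1.8221 [x] (0,2) — stop
  → r_1 = 1.8221
beam 2: φ=0°, α=210°
  cosα=-0.8660 sinα=-0.5000 | (2,1) | tMaxX 0.8776 tMaxY 1.1400 | tΔX 1.1547 tΔY 2.0000
    t=0.8776 [x] (1,1)
    t=1.1400 [y] (1,0) — stop
  → r_2 = 1.1400
beam 3: φ=45°, α=255°
  cosα=-0.2588 sinα=-0.9659 | (2,1) | tMaxX 2.9364 tMaxY 0.5901 | tΔX 3.8637 tΔY 1.0353
    t=0.5901 [y] (2,0) — stop
  → r_3 = 0.5901

ranges = [1.8221, 1.1400, 0.5901]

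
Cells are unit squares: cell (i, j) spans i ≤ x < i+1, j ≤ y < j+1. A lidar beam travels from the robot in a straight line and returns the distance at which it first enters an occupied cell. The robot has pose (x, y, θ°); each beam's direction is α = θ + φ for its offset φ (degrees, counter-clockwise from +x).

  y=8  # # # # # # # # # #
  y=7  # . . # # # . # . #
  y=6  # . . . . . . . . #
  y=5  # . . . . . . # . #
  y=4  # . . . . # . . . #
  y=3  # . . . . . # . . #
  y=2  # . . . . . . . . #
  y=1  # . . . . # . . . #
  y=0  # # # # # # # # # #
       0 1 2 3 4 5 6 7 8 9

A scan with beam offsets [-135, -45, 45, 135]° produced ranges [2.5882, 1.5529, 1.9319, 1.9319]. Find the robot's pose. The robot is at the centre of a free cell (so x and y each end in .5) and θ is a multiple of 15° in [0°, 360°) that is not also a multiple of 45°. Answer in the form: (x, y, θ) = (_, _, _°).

(x, y, θ) = (6.5, 6.5, 120°)

The pose lattice has 48·16 = 768 candidates. Test each by forward raycasting.
  (5.5, 3.5, 165°): beam 1 = 0.5774 ≠ 2.5882 ✗
  (5.5, 3.5, 345°): beam 1 = 5.0000 ≠ 2.5882 ✗
  (3.5, 5.5, 60°): beam 1 = 4.6587 ≠ 2.5882 ✗
  (1.5, 1.5, 165°): beam 1 = 5.0000 ≠ 2.5882 ✗
  …
  (6.5, 6.5, 120°): r_1=2.5882, r_2=1.5529, r_3=1.9319, r_4=1.9319 — all match ✓
Unique over the lattice → pose = (6.5, 6.5, 120°).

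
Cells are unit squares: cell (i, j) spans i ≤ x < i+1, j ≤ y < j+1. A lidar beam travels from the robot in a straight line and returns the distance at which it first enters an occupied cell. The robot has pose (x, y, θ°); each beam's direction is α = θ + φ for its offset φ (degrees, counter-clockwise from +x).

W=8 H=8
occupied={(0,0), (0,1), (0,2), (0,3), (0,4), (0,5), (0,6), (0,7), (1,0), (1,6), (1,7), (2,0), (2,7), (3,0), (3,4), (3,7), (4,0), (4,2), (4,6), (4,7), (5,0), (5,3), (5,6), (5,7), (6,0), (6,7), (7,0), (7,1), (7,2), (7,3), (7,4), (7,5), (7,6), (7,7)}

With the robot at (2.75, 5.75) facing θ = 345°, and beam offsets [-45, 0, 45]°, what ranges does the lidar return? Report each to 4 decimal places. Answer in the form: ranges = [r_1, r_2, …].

beam 1: φ=-45°, α=300°
  dir = (cos 300°, sin 300°) = (0.5000, -0.8660); from cell (2,5)
  next x-line at t=0.5000, next y-line at t=0.8660; Δt_x=2.0000, Δt_y=1.1547
    x: enter (3,5) at t=0.5000
    y: enter (3,4) at t=0.8660 ← occupied
  → r_1 = 0.8660
beam 2: φ=0°, α=345°
  dir = (cos 345°, sin 345°) = (0.9659, -0.2588); from cell (2,5)
  next x-line at t=0.2588, next y-line at t=2.8978; Δt_x=1.0353, Δt_y=3.8637
    x: enter (3,5) at t=0.2588
    x: enter (4,5) at t=1.2941
    x: enter (5,5) at t=2.3294
    y: enter (5,4) at t=2.8978
    x: enter (6,4) at t=3.3646
    x: enter (7,4) at t=4.3999 ← occupied
  → r_2 = 4.3999
beam 3: φ=45°, α=30°
  dir = (cos 30°, sin 30°) = (0.8660, 0.5000); from cell (2,5)
  next x-line at t=0.2887, next y-line at t=0.5000; Δt_x=1.1547, Δt_y=2.0000
    x: enter (3,5) at t=0.2887
    y: enter (3,6) at t=0.5000
    x: enter (4,6) at t=1.4434 ← occupied
  → r_3 = 1.4434

ranges = [0.8660, 4.3999, 1.4434]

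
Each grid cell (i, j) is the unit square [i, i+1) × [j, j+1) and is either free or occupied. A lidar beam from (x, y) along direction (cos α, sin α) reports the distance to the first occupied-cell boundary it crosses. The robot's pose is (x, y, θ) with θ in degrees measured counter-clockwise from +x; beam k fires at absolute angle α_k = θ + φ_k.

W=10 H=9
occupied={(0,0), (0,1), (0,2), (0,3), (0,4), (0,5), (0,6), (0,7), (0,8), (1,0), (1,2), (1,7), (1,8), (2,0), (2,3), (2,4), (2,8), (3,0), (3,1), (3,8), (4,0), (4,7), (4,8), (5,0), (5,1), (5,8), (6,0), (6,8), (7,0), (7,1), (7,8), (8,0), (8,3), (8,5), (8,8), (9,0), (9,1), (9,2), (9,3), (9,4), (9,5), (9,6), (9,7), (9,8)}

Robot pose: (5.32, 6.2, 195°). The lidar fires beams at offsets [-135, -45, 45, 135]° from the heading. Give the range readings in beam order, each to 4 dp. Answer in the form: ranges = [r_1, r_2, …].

ranges = [2.0785, 3.6000, 6.0044, 4.2493]

beam 1: φ=-135°, α=60°
  d=(0.5000,0.8660)  start (5,6)  tX=1.3600 tY=0.9238  stride 1/|dx|=2.0000 1/|dy|=1.1547
    cross y-line → (5,7), t=0.9238
    cross x-line → (6,7), t=1.3600
    cross y-line → (6,8), t=2.0785 (wall)
  → r_1 = 2.0785
beam 2: φ=-45°, α=150°
  d=(-0.8660,0.5000)  start (5,6)  tX=0.3695 tY=1.6000  stride 1/|dx|=1.1547 1/|dy|=2.0000
    cross x-line → (4,6), t=0.3695
    cross x-line → (3,6), t=1.5242
    cross y-line → (3,7), t=1.6000
    cross x-line → (2,7), t=2.6789
    cross y-line → (2,8), t=3.6000 (wall)
  → r_2 = 3.6000
beam 3: φ=45°, α=240°
  d=(-0.5000,-0.8660)  start (5,6)  tX=0.6400 tY=0.2309  stride 1/|dx|=2.0000 1/|dy|=1.1547
    cross y-line → (5,5), t=0.2309
    cross x-line → (4,5), t=0.6400
    cross y-line → (4,4), t=1.3856
    cross y-line → (4,3), t=2.5403
    cross x-line → (3,3), t=2.6400
    cross y-line → (3,2), t=3.6950
    cross x-line → (2,2), t=4.6400
    cross y-line → (2,1), t=4.8497
    cross y-line → (2,0), t=6.0044 (wall)
  → r_3 = 6.0044
beam 4: φ=135°, α=330°
  d=(0.8660,-0.5000)  start (5,6)  tX=0.7852 tY=0.4000  stride 1/|dx|=1.1547 1/|dy|=2.0000
    cross y-line → (5,5), t=0.4000
    cross x-line → (6,5), t=0.7852
    cross x-line → (7,5), t=1.9399
    cross y-line → (7,4), t=2.4000
    cross x-line → (8,4), t=3.0946
    cross x-line → (9,4), t=4.2493 (wall)
  → r_4 = 4.2493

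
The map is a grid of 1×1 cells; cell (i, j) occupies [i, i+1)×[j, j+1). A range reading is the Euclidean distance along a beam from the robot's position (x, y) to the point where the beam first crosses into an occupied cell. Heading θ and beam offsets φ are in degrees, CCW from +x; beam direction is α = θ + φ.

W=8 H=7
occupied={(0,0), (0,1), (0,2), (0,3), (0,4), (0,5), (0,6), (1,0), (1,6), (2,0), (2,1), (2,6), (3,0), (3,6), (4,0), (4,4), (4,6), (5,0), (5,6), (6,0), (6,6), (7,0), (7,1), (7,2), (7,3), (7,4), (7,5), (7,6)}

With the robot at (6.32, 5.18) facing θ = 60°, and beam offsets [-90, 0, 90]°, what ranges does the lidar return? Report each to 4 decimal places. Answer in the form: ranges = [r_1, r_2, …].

beam 1: φ=-90°, α=330°
  cosα=0.8660 sinα=-0.5000 | (6,5) | tMaxX 0.7852 tMaxY 0.3600 | tΔX 1.1547 tΔY 2.0000
    t=0.3600 [y] (6,4)
    t=0.7852 [x] (7,4) — stop
  → r_1 = 0.7852
beam 2: φ=0°, α=60°
  cosα=0.5000 sinα=0.8660 | (6,5) | tMaxX 1.3600 tMaxY 0.9469 | tΔX 2.0000 tΔY 1.1547
    t=0.9469 [y] (6,6) — stop
  → r_2 = 0.9469
beam 3: φ=90°, α=150°
  cosα=-0.8660 sinα=0.5000 | (6,5) | tMaxX 0.3695 tMaxY 1.6400 | tΔX 1.1547 tΔY 2.0000
    t=0.3695 [x] (5,5)
    t=1.5242 [x] (4,5)
    t=1.6400 [y] (4,6) — stop
  → r_3 = 1.6400

ranges = [0.7852, 0.9469, 1.6400]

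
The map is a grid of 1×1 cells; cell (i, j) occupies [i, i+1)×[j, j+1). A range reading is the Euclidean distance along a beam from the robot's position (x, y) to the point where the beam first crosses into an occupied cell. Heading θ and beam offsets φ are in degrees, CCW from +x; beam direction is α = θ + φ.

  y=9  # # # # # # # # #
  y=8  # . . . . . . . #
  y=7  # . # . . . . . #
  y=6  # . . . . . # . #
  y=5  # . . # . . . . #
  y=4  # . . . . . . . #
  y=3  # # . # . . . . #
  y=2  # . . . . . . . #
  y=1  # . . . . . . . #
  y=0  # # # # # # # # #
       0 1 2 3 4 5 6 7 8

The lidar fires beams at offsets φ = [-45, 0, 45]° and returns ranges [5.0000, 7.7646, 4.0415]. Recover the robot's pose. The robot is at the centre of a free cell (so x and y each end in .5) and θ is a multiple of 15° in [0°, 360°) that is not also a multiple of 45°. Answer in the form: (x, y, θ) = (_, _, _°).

Candidates: 51 free-cell centres × 16 headings = 816 poses. Raycast each; keep the one whose scan matches to 4 dp.
  (6.5, 1.5, 300°): beam 1 = 0.5176 ≠ 5.0000 ✗
  (1.5, 8.5, 285°): beam 1 = 1.0000 ≠ 5.0000 ✗
  (6.5, 8.5, 255°): beam 1 = 6.3509 ≠ 5.0000 ✗
  …
  (5.5, 1.5, 105°): r_1=5.0000, r_2=7.7646, r_3=4.0415 — all match ✓
No second candidate reproduces the full scan.

(x, y, θ) = (5.5, 1.5, 105°)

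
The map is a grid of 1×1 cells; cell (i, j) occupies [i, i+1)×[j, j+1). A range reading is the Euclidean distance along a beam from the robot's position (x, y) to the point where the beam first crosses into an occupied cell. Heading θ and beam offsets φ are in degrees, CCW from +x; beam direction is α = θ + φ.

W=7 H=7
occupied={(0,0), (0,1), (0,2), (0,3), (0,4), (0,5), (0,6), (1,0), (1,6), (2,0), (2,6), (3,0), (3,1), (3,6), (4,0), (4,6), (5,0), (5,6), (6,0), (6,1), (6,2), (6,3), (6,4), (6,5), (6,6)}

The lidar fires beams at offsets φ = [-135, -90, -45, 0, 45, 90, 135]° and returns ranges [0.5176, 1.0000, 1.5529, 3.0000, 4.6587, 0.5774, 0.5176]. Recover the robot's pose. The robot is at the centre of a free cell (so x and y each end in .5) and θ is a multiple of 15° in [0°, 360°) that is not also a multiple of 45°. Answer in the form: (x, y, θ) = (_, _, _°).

(x, y, θ) = (4.5, 1.5, 60°)

The pose lattice has 24·16 = 384 candidates. Test each by forward raycasting.
  (5.5, 2.5, 345°): beam 1 = 1.7321 ≠ 0.5176 ✗
  (3.5, 4.5, 240°): beam 1 = 1.5529 ≠ 0.5176 ✗
  (2.5, 3.5, 120°): beam 1 = 3.6235 ≠ 0.5176 ✗
  …
  (4.5, 1.5, 60°): r_1=0.5176, r_2=1.0000, r_3=1.5529, r_4=3.0000, r_5=4.6587, r_6=0.5774, r_7=0.5176 — all match ✓
Unique over the lattice → pose = (4.5, 1.5, 60°).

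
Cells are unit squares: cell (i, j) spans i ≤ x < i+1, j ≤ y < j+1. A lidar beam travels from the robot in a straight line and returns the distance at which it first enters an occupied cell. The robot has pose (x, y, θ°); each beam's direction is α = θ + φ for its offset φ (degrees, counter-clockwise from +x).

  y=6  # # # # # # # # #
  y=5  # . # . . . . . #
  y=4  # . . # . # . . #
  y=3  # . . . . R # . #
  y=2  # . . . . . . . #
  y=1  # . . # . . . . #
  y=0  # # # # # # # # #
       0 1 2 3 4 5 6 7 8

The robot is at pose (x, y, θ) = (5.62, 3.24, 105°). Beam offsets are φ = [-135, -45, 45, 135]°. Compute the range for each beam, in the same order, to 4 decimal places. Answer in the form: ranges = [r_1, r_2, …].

ranges = [0.4388, 0.7600, 1.8706, 2.5865]

beam 1: φ=-135°, α=330°
  direction (0.8660, -0.5000); cell (5,3); t to first gridline: x 0.4388, y 0.4800 (then +1.1547 / +2.0000)
    (6,3) via x @ 0.4388  # hit
  → r_1 = 0.4388
beam 2: φ=-45°, α=60°
  direction (0.5000, 0.8660); cell (5,3); t to first gridline: x 0.7600, y 0.8776 (then +2.0000 / +1.1547)
    (6,3) via x @ 0.7600  # hit
  → r_2 = 0.7600
beam 3: φ=45°, α=150°
  direction (-0.8660, 0.5000); cell (5,3); t to first gridline: x 0.7159, y 1.5200 (then +1.1547 / +2.0000)
    (4,3) via x @ 0.7159
    (4,4) via y @ 1.5200
    (3,4) via x @ 1.8706  # hit
  → r_3 = 1.8706
beam 4: φ=135°, α=240°
  direction (-0.5000, -0.8660); cell (5,3); t to first gridline: x 1.2400, y 0.2771 (then +2.0000 / +1.1547)
    (5,2) via y @ 0.2771
    (4,2) via x @ 1.2400
    (4,1) via y @ 1.4318
    (4,0) via y @ 2.5865  # hit
  → r_4 = 2.5865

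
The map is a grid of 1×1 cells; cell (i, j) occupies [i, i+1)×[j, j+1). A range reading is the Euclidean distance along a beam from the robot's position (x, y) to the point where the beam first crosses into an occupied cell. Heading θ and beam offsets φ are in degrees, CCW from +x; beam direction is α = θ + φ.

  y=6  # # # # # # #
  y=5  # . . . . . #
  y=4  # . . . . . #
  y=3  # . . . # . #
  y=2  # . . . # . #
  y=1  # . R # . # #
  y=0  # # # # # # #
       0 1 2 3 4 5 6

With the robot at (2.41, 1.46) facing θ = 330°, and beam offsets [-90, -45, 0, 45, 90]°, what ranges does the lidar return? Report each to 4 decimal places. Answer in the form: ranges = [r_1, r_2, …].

ranges = [0.5312, 0.4762, 0.6813, 0.6108, 5.2423]

beam 1: φ=-90°, α=240°
  dir = (cos 240°, sin 240°) = (-0.5000, -0.8660); from cell (2,1)
  next x-line at t=0.8200, next y-line at t=0.5312; Δt_x=2.0000, Δt_y=1.1547
    y: enter (2,0) at t=0.5312 ← occupied
  → r_1 = 0.5312
beam 2: φ=-45°, α=285°
  dir = (cos 285°, sin 285°) = (0.2588, -0.9659); from cell (2,1)
  next x-line at t=2.2796, next y-line at t=0.4762; Δt_x=3.8637, Δt_y=1.0353
    y: enter (2,0) at t=0.4762 ← occupied
  → r_2 = 0.4762
beam 3: φ=0°, α=330°
  dir = (cos 330°, sin 330°) = (0.8660, -0.5000); from cell (2,1)
  next x-line at t=0.6813, next y-line at t=0.9200; Δt_x=1.1547, Δt_y=2.0000
    x: enter (3,1) at t=0.6813 ← occupied
  → r_3 = 0.6813
beam 4: φ=45°, α=15°
  dir = (cos 15°, sin 15°) = (0.9659, 0.2588); from cell (2,1)
  next x-line at t=0.6108, next y-line at t=2.0864; Δt_x=1.0353, Δt_y=3.8637
    x: enter (3,1) at t=0.6108 ← occupied
  → r_4 = 0.6108
beam 5: φ=90°, α=60°
  dir = (cos 60°, sin 60°) = (0.5000, 0.8660); from cell (2,1)
  next x-line at t=1.1800, next y-line at t=0.6235; Δt_x=2.0000, Δt_y=1.1547
    y: enter (2,2) at t=0.6235
    x: enter (3,2) at t=1.1800
    y: enter (3,3) at t=1.7782
    y: enter (3,4) at t=2.9329
    x: enter (4,4) at t=3.1800
    y: enter (4,5) at t=4.0876
    x: enter (5,5) at t=5.1800
    y: enter (5,6) at t=5.2423 ← occupied
  → r_5 = 5.2423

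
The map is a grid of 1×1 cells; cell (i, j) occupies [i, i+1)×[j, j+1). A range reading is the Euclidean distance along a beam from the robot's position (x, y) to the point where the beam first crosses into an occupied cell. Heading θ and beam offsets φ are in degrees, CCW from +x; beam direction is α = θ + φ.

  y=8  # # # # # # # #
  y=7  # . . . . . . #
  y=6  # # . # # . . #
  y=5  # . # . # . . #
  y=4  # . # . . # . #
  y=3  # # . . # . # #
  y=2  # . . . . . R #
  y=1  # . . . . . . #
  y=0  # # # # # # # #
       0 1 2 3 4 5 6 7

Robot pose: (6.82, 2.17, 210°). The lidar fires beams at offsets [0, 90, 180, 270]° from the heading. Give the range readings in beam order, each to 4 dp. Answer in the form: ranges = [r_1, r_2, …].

ranges = [2.3400, 0.3600, 0.2078, 0.9584]

beam 1: φ=0°, α=210°
  d=(-0.8660,-0.5000)  start (6,2)  tX=0.9469 tY=0.3400  stride 1/|dx|=1.1547 1/|dy|=2.0000
    cross y-line → (6,1), t=0.3400
    cross x-line → (5,1), t=0.9469
    cross x-line → (4,1), t=2.1016
    cross y-line → (4,0), t=2.3400 (wall)
  → r_1 = 2.3400
beam 2: φ=90°, α=300°
  d=(0.5000,-0.8660)  start (6,2)  tX=0.3600 tY=0.1963  stride 1/|dx|=2.0000 1/|dy|=1.1547
    cross y-line → (6,1), t=0.1963
    cross x-line → (7,1), t=0.3600 (wall)
  → r_2 = 0.3600
beam 3: φ=180°, α=30°
  d=(0.8660,0.5000)  start (6,2)  tX=0.2078 tY=1.6600  stride 1/|dx|=1.1547 1/|dy|=2.0000
    cross x-line → (7,2), t=0.2078 (wall)
  → r_3 = 0.2078
beam 4: φ=270°, α=120°
  d=(-0.5000,0.8660)  start (6,2)  tX=1.6400 tY=0.9584  stride 1/|dx|=2.0000 1/|dy|=1.1547
    cross y-line → (6,3), t=0.9584 (wall)
  → r_4 = 0.9584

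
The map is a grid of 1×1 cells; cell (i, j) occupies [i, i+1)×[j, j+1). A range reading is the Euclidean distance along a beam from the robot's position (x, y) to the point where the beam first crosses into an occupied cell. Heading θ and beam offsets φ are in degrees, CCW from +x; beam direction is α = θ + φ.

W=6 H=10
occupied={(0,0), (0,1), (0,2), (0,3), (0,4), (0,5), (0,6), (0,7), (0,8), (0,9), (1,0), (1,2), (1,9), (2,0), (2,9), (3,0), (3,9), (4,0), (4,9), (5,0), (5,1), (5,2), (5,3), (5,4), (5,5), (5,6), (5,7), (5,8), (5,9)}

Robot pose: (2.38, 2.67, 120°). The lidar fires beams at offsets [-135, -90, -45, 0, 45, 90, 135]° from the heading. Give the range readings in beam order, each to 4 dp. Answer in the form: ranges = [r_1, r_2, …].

ranges = [2.7124, 3.0253, 6.5533, 2.7600, 0.3934, 0.4388, 1.7289]

beam 1: φ=-135°, α=345°
  dir = (cos 345°, sin 345°) = (0.9659, -0.2588); from cell (2,2)
  next x-line at t=0.6419, next y-line at t=2.5887; Δt_x=1.0353, Δt_y=3.8637
    x: enter (3,2) at t=0.6419
    x: enter (4,2) at t=1.6771
    y: enter (4,1) at t=2.5887
    x: enter (5,1) at t=2.7124 ← occupied
  → r_1 = 2.7124
beam 2: φ=-90°, α=30°
  dir = (cos 30°, sin 30°) = (0.8660, 0.5000); from cell (2,2)
  next x-line at t=0.7159, next y-line at t=0.6600; Δt_x=1.1547, Δt_y=2.0000
    y: enter (2,3) at t=0.6600
    x: enter (3,3) at t=0.7159
    x: enter (4,3) at t=1.8706
    y: enter (4,4) at t=2.6600
    x: enter (5,4) at t=3.0253 ← occupied
  → r_2 = 3.0253
beam 3: φ=-45°, α=75°
  dir = (cos 75°, sin 75°) = (0.2588, 0.9659); from cell (2,2)
  next x-line at t=2.3955, next y-line at t=0.3416; Δt_x=3.8637, Δt_y=1.0353
    y: enter (2,3) at t=0.3416
    y: enter (2,4) at t=1.3769
    x: enter (3,4) at t=2.3955
    y: enter (3,5) at t=2.4122
    y: enter (3,6) at t=3.4475
    y: enter (3,7) at t=4.4827
    y: enter (3,8) at t=5.5180
    x: enter (4,8) at t=6.2592
    y: enter (4,9) at t=6.5533 ← occupied
  → r_3 = 6.5533
beam 4: φ=0°, α=120°
  dir = (cos 120°, sin 120°) = (-0.5000, 0.8660); from cell (2,2)
  next x-line at t=0.7600, next y-line at t=0.3811; Δt_x=2.0000, Δt_y=1.1547
    y: enter (2,3) at t=0.3811
    x: enter (1,3) at t=0.7600
    y: enter (1,4) at t=1.5358
    y: enter (1,5) at t=2.6905
    x: enter (0,5) at t=2.7600 ← occupied
  → r_4 = 2.7600
beam 5: φ=45°, α=165°
  dir = (cos 165°, sin 165°) = (-0.9659, 0.2588); from cell (2,2)
  next x-line at t=0.3934, next y-line at t=1.2750; Δt_x=1.0353, Δt_y=3.8637
    x: enter (1,2) at t=0.3934 ← occupied
  → r_5 = 0.3934
beam 6: φ=90°, α=210°
  dir = (cos 210°, sin 210°) = (-0.8660, -0.5000); from cell (2,2)
  next x-line at t=0.4388, next y-line at t=1.3400; Δt_x=1.1547, Δt_y=2.0000
    x: enter (1,2) at t=0.4388 ← occupied
  → r_6 = 0.4388
beam 7: φ=135°, α=255°
  dir = (cos 255°, sin 255°) = (-0.2588, -0.9659); from cell (2,2)
  next x-line at t=1.4682, next y-line at t=0.6936; Δt_x=3.8637, Δt_y=1.0353
    y: enter (2,1) at t=0.6936
    x: enter (1,1) at t=1.4682
    y: enter (1,0) at t=1.7289 ← occupied
  → r_7 = 1.7289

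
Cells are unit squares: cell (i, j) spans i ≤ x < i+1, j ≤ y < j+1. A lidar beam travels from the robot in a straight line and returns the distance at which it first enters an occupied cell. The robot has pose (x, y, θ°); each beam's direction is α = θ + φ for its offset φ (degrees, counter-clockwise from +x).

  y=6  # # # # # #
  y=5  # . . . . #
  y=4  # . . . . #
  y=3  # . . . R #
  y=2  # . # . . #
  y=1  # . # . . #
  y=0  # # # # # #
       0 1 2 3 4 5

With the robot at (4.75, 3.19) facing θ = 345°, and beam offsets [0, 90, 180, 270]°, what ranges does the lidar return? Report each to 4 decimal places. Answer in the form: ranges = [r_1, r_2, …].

ranges = [0.2588, 0.9659, 3.8823, 2.2673]

beam 1: φ=0°, α=345°
  cosα=0.9659 sinα=-0.2588 | (4,3) | tMaxX 0.2588 tMaxY 0.7341 | tΔX 1.0353 tΔY 3.8637
    t=0.2588 [x] (5,3) — stop
  → r_1 = 0.2588
beam 2: φ=90°, α=75°
  cosα=0.2588 sinα=0.9659 | (4,3) | tMaxX 0.9659 tMaxY 0.8386 | tΔX 3.8637 tΔY 1.0353
    t=0.8386 [y] (4,4)
    t=0.9659 [x] (5,4) — stop
  → r_2 = 0.9659
beam 3: φ=180°, α=165°
  cosα=-0.9659 sinα=0.2588 | (4,3) | tMaxX 0.7765 tMaxY 3.1296 | tΔX 1.0353 tΔY 3.8637
    t=0.7765 [x] (3,3)
    t=1.8117 [x] (2,3)
    t=2.8470 [x] (1,3)
    t=3.1296 [y] (1,4)
    t=3.8823 [x] (0,4) — stop
  → r_3 = 3.8823
beam 4: φ=270°, α=255°
  cosα=-0.2588 sinα=-0.9659 | (4,3) | tMaxX 2.8978 tMaxY 0.1967 | tΔX 3.8637 tΔY 1.0353
    t=0.1967 [y] (4,2)
    t=1.2320 [y] (4,1)
    t=2.2673 [y] (4,0) — stop
  → r_4 = 2.2673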